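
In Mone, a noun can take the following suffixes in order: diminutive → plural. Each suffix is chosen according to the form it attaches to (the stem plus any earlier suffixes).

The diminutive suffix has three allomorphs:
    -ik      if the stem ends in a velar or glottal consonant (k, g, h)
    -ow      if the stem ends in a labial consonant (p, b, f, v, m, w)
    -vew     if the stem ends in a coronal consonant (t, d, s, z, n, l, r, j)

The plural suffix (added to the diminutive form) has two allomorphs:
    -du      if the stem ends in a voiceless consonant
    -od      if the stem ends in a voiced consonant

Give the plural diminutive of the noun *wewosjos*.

*wewosjos*: final consonant = /s/, coronal → -vew → *wewosjosvew*.
The final consonant of the diminutive form *wewosjosvew* is /w/, which is voiced, so the plural suffix is -od, giving *wewosjosvewod*.

wewosjosvewod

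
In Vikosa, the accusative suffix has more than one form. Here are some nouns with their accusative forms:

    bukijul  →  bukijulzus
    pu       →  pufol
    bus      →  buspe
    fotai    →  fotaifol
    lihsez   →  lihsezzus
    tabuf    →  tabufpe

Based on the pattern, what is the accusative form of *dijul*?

Looking at the final sound of each stem: -pe when the stem ends in a voiceless consonant (*bus*, *tabuf*); -zus when the stem ends in a voiced consonant (*bukijul*, *lihsez*); -fol when the stem ends in a vowel (*pu*, *fotai*).
The final sound of *dijul* is /l/, which is a voiced consonant, so the suffix is -zus, giving *dijulzus*.

dijulzus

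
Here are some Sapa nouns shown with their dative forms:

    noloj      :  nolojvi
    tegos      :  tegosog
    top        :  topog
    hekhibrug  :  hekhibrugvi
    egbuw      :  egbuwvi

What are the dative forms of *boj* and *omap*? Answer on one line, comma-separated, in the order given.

The pattern is voicing of the final consonant: -og when the stem ends in a voiceless consonant (*tegos*, *top*); -vi when the stem ends in a voiced consonant (*noloj*, *hekhibrug*, *egbuw*).
Since the final consonant of *boj* is /j/ (voiced), it takes -vi, giving *bojvi*.
Since the final consonant of *omap* is /p/ (voiceless), it takes -og, giving *omapog*.

bojvi, omapog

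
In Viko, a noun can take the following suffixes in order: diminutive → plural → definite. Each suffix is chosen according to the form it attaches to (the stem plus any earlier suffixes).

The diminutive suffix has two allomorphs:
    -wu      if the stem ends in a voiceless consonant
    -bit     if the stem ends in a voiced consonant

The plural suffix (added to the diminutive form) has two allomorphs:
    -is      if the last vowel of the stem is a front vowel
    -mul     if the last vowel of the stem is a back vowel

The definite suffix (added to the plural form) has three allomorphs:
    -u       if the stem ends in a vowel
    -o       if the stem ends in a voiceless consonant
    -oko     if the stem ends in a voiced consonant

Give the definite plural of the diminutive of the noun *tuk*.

*tuk*: final consonant = /k/, voiceless → -wu → *tukwu*.
The diminutive form *tukwu* — last vowel /u/ (a back vowel) → -mul → *tukwumul*.
Since the final sound of the plural form *tukwumul* is /l/ (a voiced consonant), it takes -oko, giving *tukwumuloko*.

tukwumuloko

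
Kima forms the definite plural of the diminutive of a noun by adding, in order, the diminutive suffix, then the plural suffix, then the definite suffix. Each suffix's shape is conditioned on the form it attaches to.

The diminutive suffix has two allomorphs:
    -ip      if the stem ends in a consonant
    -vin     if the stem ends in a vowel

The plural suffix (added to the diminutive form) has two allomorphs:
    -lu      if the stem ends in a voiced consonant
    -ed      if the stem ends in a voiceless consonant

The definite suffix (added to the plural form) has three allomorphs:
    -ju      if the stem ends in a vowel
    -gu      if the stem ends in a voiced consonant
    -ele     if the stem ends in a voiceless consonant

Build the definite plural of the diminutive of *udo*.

udovinluju

*udo*: final sound = /o/, a vowel → -vin → *udovin*.
The diminutive form *udovin* — final consonant /n/ (voiced) → -lu → *udovinlu*.
The final sound of the plural form *udovinlu* is /u/, which is a vowel, so the definite suffix is -ju, giving *udovinluju*.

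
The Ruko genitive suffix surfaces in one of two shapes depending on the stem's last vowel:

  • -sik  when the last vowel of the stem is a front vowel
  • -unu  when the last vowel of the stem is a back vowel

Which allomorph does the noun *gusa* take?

-unu

*gusa*: last vowel = /a/, a back vowel → -unu.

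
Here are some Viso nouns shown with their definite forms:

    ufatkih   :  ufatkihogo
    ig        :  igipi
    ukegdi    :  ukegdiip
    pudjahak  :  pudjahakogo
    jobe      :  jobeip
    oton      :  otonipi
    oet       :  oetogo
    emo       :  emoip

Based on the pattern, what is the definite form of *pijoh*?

pijohogo

The suffix is conditioned by the final sound: -ogo when the stem ends in a voiceless consonant (*ufatkih*, *pudjahak*, *oet*); -ipi when the stem ends in a voiced consonant (*ig*, *oton*); -ip when the stem ends in a vowel (*ukegdi*, *jobe*, *emo*).
The final sound of *pijoh* is /h/, which is a voiceless consonant, so the suffix is -ogo, giving *pijohogo*.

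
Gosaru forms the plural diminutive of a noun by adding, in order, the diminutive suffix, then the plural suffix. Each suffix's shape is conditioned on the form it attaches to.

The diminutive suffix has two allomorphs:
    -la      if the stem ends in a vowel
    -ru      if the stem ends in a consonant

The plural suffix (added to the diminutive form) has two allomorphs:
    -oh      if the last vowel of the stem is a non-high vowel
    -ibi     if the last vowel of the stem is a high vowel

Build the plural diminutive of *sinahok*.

sinahokruibi

Since the final sound of *sinahok* is /k/ (a consonant), it takes -ru, giving *sinahokru*.
The diminutive form *sinahokru* — last vowel /u/ (a high vowel) → -ibi → *sinahokruibi*.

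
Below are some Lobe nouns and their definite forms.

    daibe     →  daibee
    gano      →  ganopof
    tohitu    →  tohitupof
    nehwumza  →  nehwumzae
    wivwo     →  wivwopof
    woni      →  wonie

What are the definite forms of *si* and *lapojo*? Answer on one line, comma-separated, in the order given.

The pattern is rounding harmony: -pof when the last vowel of the stem is a rounded vowel (*gano*, *tohitu*, *wivwo*); -e when the last vowel of the stem is an unrounded vowel (*daibe*, *nehwumza*, *woni*).
*si* — last vowel /i/ (an unrounded vowel) → -e → *sie*.
*lapojo* — last vowel /o/ (a rounded vowel) → -pof → *lapojopof*.

sie, lapojopof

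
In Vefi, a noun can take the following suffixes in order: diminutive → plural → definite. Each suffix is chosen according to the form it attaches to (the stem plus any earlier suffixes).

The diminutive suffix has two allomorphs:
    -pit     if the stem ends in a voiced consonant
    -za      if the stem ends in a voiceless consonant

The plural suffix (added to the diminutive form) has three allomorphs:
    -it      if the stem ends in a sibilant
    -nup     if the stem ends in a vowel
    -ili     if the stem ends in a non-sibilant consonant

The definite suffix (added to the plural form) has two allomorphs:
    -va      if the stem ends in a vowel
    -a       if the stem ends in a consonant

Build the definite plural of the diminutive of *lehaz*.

*lehaz* — final consonant /z/ (voiced) → -pit → *lehazpit*.
The diminutive form *lehazpit*: final sound = /t/, a non-sibilant consonant → -ili → *lehazpitili*.
The plural form *lehazpitili* — final sound /i/ (a vowel) → -va → *lehazpitiliva*.

lehazpitiliva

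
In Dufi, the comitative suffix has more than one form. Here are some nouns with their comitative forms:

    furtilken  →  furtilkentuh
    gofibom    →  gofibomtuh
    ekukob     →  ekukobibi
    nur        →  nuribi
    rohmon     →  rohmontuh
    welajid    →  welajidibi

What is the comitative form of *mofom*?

mofomtuh

Looking at the final consonant of each stem: -tuh when the stem ends in a nasal (*furtilken*, *gofibom*, *rohmon*); -ibi when the stem ends in a non-nasal consonant (*ekukob*, *nur*, *welajid*).
*mofom* — final consonant /m/ (a nasal) → -tuh → *mofomtuh*.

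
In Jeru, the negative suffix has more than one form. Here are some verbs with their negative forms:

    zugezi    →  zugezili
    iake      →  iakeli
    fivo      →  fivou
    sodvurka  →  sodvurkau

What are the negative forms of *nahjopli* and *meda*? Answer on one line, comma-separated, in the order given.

The suffix is conditioned by the last vowel: -li when the last vowel of the stem is a front vowel (*zugezi*, *iake*); -u when the last vowel of the stem is a back vowel (*fivo*, *sodvurka*).
The last vowel of *nahjopli* is /i/, which is a front vowel, so the suffix is -li, giving *nahjoplili*.
Since the last vowel of *meda* is /a/ (a back vowel), it takes -u, giving *medau*.

nahjoplili, medau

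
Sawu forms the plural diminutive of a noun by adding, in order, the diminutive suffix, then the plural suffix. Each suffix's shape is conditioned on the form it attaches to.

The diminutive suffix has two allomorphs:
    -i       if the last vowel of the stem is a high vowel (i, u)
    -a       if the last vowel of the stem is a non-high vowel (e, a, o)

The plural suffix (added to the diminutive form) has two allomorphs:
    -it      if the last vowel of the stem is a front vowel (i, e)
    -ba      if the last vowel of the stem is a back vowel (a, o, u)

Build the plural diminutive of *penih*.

penihiit

*penih*: last vowel = /i/, a high vowel → -i → *penihi*.
Since the last vowel of the diminutive form *penihi* is /i/ (a front vowel), it takes -it, giving *penihiit*.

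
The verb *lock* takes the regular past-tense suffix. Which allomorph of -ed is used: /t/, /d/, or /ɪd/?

/t/

The stem *lock* ends in a voiceless consonant other than /t/.
The -ed suffix is realized as /ɪd/ after /t, d/; as /t/ after other voiceless consonants; and as /d/ after other voiced sounds.
So -ed on *lock* is pronounced /t/.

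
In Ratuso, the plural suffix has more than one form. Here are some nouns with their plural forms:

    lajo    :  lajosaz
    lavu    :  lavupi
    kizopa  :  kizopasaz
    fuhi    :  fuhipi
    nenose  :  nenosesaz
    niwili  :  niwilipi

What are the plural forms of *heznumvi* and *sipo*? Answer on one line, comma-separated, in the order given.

The alternation tracks the last vowel of the stem — -pi when the last vowel of the stem is a high vowel (*lavu*, *fuhi*, *niwili*); -saz when the last vowel of the stem is a non-high vowel (*lajo*, *kizopa*, *nenose*).
The last vowel of *heznumvi* is /i/, which is a high vowel, so the suffix is -pi, giving *heznumvipi*.
The last vowel of *sipo* is /o/, which is a non-high vowel, so the suffix is -saz, giving *siposaz*.

heznumvipi, siposaz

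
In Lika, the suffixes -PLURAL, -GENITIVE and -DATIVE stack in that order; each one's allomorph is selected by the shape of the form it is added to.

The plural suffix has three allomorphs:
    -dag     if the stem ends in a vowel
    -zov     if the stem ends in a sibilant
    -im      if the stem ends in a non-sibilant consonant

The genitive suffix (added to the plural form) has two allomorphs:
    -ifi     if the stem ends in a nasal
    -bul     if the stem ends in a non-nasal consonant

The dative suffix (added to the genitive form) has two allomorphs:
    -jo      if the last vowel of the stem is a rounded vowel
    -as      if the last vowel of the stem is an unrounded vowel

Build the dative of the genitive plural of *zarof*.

zarofimifias

The final sound of *zarof* is /f/, which is a non-sibilant consonant, so the plural suffix is -im, giving *zarofim*.
The plural form *zarofim*: final consonant = /m/, a nasal → -ifi → *zarofimifi*.
The last vowel of the genitive form *zarofimifi* is /i/, which is an unrounded vowel, so the dative suffix is -as, giving *zarofimifias*.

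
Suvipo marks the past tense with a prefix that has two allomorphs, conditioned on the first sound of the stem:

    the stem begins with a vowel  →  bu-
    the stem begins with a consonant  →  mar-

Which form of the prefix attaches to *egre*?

bu-

*egre*: first sound = /e/, a vowel → bu-.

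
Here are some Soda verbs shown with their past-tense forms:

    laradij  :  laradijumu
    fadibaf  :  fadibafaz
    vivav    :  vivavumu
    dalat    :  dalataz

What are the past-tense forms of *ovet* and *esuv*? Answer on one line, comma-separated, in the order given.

ovetaz, esuvumu

Looking at the final consonant of each stem: -az when the stem ends in a voiceless consonant (*fadibaf*, *dalat*); -umu when the stem ends in a voiced consonant (*laradij*, *vivav*).
*ovet* — final consonant /t/ (voiceless) → -az → *ovetaz*.
The final consonant of *esuv* is /v/, which is voiced, so the suffix is -umu, giving *esuvumu*.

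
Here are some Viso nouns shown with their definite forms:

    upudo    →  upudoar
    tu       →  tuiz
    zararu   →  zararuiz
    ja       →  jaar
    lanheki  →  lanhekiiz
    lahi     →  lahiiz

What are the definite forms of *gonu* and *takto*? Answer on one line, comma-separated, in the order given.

gonuiz, taktoar

The suffix is conditioned by the last vowel: -iz when the last vowel of the stem is a high vowel (*tu*, *zararu*, *lanheki*, *lahi*); -ar when the last vowel of the stem is a non-high vowel (*upudo*, *ja*).
Since the last vowel of *gonu* is /u/ (a high vowel), it takes -iz, giving *gonuiz*.
Since the last vowel of *takto* is /o/ (a non-high vowel), it takes -ar, giving *taktoar*.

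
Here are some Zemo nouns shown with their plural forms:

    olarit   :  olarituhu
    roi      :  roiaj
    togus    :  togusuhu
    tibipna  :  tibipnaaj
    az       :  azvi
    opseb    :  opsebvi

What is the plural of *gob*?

The pattern is voicing of the final sound: -uhu when the stem ends in a voiceless consonant (*olarit*, *togus*); -vi when the stem ends in a voiced consonant (*az*, *opseb*); -aj when the stem ends in a vowel (*roi*, *tibipna*).
*gob* — final sound /b/ (a voiced consonant) → -vi → *gobvi*.

gobvi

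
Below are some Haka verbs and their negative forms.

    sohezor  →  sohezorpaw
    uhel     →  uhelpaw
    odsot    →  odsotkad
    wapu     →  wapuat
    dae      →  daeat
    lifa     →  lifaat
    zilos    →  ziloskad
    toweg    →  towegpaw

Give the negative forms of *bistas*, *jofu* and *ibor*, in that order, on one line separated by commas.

bistaskad, jofuat, iborpaw

Looking at the final sound of each stem: -kad when the stem ends in a voiceless consonant (*odsot*, *zilos*); -paw when the stem ends in a voiced consonant (*sohezor*, *uhel*, *toweg*); -at when the stem ends in a vowel (*wapu*, *dae*, *lifa*).
*bistas*: final sound = /s/, a voiceless consonant → -kad → *bistaskad*.
*jofu*: final sound = /u/, a vowel → -at → *jofuat*.
Since the final sound of *ibor* is /r/ (a voiced consonant), it takes -paw, giving *iborpaw*.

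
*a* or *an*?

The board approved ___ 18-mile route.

The indefinite article is chosen by the initial *sound* of the following word, not its spelling.
The number *18* is spoken "eighteen", beginning with /ˌeɪˈtiːn/ — a vowel sound.
So the article is *an*: The board approved an 18-mile route.

an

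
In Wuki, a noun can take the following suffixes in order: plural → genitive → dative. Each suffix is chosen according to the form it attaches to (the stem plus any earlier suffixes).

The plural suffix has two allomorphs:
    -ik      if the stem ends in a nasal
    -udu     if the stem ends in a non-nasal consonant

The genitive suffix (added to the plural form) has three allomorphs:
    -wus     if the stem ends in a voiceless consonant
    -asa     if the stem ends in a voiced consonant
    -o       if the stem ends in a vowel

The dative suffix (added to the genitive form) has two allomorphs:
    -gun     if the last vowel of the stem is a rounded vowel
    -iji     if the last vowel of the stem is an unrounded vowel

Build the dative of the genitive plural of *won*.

wonikwusgun

*won*: final consonant = /n/, a nasal → -ik → *wonik*.
The final sound of the plural form *wonik* is /k/, which is a voiceless consonant, so the genitive suffix is -wus, giving *wonikwus*.
Since the last vowel of the genitive form *wonikwus* is /u/ (a rounded vowel), it takes -gun, giving *wonikwusgun*.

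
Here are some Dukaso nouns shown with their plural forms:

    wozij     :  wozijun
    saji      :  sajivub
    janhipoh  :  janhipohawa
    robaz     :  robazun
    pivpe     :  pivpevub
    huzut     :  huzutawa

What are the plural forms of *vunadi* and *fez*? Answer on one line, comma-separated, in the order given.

The alternation tracks the final sound of the stem — -awa when the stem ends in a voiceless consonant (*janhipoh*, *huzut*); -un when the stem ends in a voiced consonant (*wozij*, *robaz*); -vub when the stem ends in a vowel (*saji*, *pivpe*).
*vunadi*: final sound = /i/, a vowel → -vub → *vunadivub*.
The final sound of *fez* is /z/, which is a voiced consonant, so the suffix is -un, giving *fezun*.

vunadivub, fezun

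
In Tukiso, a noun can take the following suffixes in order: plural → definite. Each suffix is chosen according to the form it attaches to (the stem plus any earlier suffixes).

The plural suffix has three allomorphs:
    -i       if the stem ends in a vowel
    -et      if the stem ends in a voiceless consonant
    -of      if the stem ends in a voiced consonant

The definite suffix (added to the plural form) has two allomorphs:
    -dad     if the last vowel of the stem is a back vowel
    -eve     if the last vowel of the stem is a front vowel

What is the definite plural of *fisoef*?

fisoefeteve

Since the final sound of *fisoef* is /f/ (a voiceless consonant), it takes -et, giving *fisoefet*.
Since the last vowel of the plural form *fisoefet* is /e/ (a front vowel), it takes -eve, giving *fisoefeteve*.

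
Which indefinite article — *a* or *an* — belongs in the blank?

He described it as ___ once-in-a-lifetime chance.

The indefinite article is chosen by the initial *sound* of the following word, not its spelling.
*once-in-a-lifetime* begins with the sound /wʌ/ (*once* pronounced with initial /w/) — a consonant sound.
So the article is *a*: He described it as a once-in-a-lifetime chance.

a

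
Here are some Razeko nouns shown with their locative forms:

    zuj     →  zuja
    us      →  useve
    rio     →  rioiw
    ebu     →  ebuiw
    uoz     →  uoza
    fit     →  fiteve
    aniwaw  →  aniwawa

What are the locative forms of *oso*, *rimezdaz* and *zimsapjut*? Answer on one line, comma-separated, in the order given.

osoiw, rimezdaza, zimsapjuteve

The alternation tracks the final sound of the stem — -eve when the stem ends in a voiceless consonant (*us*, *fit*); -a when the stem ends in a voiced consonant (*zuj*, *uoz*, *aniwaw*); -iw when the stem ends in a vowel (*rio*, *ebu*).
*oso* — final sound /o/ (a vowel) → -iw → *osoiw*.
The final sound of *rimezdaz* is /z/, which is a voiced consonant, so the suffix is -a, giving *rimezdaza*.
The final sound of *zimsapjut* is /t/, which is a voiceless consonant, so the suffix is -eve, giving *zimsapjuteve*.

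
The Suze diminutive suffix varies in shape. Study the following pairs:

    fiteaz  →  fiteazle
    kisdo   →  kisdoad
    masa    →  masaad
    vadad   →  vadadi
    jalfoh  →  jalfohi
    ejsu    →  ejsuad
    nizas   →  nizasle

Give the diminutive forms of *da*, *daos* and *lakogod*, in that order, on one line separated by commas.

daad, daosle, lakogodi

The pattern is sibilance of the final sound: -le when the stem ends in a sibilant (*fiteaz*, *nizas*); -i when the stem ends in a non-sibilant consonant (*vadad*, *jalfoh*); -ad when the stem ends in a vowel (*kisdo*, *masa*, *ejsu*).
The final sound of *da* is /a/, which is a vowel, so the suffix is -ad, giving *daad*.
*daos* — final sound /s/ (a sibilant) → -le → *daosle*.
Since the final sound of *lakogod* is /d/ (a non-sibilant consonant), it takes -i, giving *lakogodi*.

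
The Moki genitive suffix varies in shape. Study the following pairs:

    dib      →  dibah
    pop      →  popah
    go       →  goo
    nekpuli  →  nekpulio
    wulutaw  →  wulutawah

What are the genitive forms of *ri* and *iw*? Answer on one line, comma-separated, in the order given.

rio, iwah

The suffix is conditioned by the final sound: -ah when the stem ends in a consonant (*dib*, *pop*, *wulutaw*); -o when the stem ends in a vowel (*go*, *nekpuli*).
The final sound of *ri* is /i/, which is a vowel, so the suffix is -o, giving *rio*.
*iw* — final sound /w/ (a consonant) → -ah → *iwah*.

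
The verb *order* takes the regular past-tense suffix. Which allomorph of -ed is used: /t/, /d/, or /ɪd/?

The stem *order* ends in a voiced sound other than /d/.
The -ed suffix is realized as /ɪd/ after /t, d/; as /t/ after other voiceless consonants; and as /d/ after other voiced sounds.
So -ed on *order* is pronounced /d/.

/d/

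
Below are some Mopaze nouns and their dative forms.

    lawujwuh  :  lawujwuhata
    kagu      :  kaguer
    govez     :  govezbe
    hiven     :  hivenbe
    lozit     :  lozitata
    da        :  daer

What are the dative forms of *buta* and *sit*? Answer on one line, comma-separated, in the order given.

The pattern is voicing of the final sound: -ata when the stem ends in a voiceless consonant (*lawujwuh*, *lozit*); -be when the stem ends in a voiced consonant (*govez*, *hiven*); -er when the stem ends in a vowel (*kagu*, *da*).
*buta*: final sound = /a/, a vowel → -er → *butaer*.
The final sound of *sit* is /t/, which is a voiceless consonant, so the suffix is -ata, giving *sitata*.

butaer, sitata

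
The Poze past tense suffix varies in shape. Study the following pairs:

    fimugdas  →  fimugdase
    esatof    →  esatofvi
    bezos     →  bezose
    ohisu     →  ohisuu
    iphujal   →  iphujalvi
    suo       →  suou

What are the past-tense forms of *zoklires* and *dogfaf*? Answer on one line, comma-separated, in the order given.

The pattern is sibilance of the final sound: -e when the stem ends in a sibilant (*fimugdas*, *bezos*); -vi when the stem ends in a non-sibilant consonant (*esatof*, *iphujal*); -u when the stem ends in a vowel (*ohisu*, *suo*).
*zoklires*: final sound = /s/, a sibilant → -e → *zoklirese*.
Since the final sound of *dogfaf* is /f/ (a non-sibilant consonant), it takes -vi, giving *dogfafvi*.

zoklirese, dogfafvi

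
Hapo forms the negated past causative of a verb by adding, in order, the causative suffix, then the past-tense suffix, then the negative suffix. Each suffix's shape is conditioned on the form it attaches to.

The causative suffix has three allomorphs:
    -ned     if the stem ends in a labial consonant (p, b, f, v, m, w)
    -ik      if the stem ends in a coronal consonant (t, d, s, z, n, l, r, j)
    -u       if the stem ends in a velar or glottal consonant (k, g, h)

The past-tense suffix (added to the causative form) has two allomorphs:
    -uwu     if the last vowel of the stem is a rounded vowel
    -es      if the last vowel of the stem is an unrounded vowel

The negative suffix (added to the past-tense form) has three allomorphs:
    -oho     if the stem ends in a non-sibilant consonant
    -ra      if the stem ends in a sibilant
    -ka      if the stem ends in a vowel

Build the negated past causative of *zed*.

zedikesra

The final consonant of *zed* is /d/, which is coronal, so the causative suffix is -ik, giving *zedik*.
Since the last vowel of the causative form *zedik* is /i/ (an unrounded vowel), it takes -es, giving *zedikes*.
The past-tense form *zedikes*: final sound = /s/, a sibilant → -ra → *zedikesra*.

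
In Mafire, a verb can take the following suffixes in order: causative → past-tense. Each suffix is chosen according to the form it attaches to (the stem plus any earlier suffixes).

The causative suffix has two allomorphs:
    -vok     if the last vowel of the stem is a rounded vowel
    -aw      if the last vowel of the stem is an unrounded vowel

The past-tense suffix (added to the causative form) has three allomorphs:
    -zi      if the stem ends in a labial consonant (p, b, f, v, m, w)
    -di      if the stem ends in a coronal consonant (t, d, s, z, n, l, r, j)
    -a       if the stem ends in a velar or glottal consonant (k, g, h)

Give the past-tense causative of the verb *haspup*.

haspupvoka

*haspup* — last vowel /u/ (a rounded vowel) → -vok → *haspupvok*.
The causative form *haspupvok* — final consonant /k/ (velar/glottal) → -a → *haspupvoka*.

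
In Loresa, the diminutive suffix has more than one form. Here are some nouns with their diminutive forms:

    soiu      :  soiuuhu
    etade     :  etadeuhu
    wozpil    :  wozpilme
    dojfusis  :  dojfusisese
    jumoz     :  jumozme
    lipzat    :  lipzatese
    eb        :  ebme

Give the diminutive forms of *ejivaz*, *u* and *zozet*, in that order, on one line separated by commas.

ejivazme, uuhu, zozetese

The pattern is voicing of the final sound: -ese when the stem ends in a voiceless consonant (*dojfusis*, *lipzat*); -me when the stem ends in a voiced consonant (*wozpil*, *jumoz*, *eb*); -uhu when the stem ends in a vowel (*soiu*, *etade*).
*ejivaz*: final sound = /z/, a voiced consonant → -me → *ejivazme*.
*u* — final sound /u/ (a vowel) → -uhu → *uuhu*.
*zozet*: final sound = /t/, a voiceless consonant → -ese → *zozetese*.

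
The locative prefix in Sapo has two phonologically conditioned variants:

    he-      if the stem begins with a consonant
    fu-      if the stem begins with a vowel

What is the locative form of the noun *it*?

fuit

*it*: first sound = /i/, a vowel → fu- → *fuit*.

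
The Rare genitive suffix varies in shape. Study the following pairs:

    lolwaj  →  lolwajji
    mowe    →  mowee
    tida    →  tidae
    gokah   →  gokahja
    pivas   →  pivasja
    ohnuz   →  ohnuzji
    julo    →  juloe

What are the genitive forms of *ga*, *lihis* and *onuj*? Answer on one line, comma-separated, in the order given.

gae, lihisja, onujji

Looking at the final sound of each stem: -ja when the stem ends in a voiceless consonant (*gokah*, *pivas*); -ji when the stem ends in a voiced consonant (*lolwaj*, *ohnuz*); -e when the stem ends in a vowel (*mowe*, *tida*, *julo*).
The final sound of *ga* is /a/, which is a vowel, so the suffix is -e, giving *gae*.
*lihis* — final sound /s/ (a voiceless consonant) → -ja → *lihisja*.
Since the final sound of *onuj* is /j/ (a voiced consonant), it takes -ji, giving *onujji*.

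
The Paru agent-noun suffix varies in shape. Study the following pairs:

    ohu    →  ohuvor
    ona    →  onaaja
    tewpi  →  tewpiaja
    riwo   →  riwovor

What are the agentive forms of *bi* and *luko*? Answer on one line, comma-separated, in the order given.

biaja, lukovor

Looking at the last vowel of each stem: -vor when the last vowel of the stem is a rounded vowel (*ohu*, *riwo*); -aja when the last vowel of the stem is an unrounded vowel (*ona*, *tewpi*).
*bi* — last vowel /i/ (an unrounded vowel) → -aja → *biaja*.
*luko* — last vowel /o/ (a rounded vowel) → -vor → *lukovor*.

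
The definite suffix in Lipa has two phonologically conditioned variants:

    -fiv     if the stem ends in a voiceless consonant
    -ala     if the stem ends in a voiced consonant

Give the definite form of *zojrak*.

The final consonant of *zojrak* is /k/, which is voiceless, so the suffix is -fiv, giving *zojrakfiv*.

zojrakfiv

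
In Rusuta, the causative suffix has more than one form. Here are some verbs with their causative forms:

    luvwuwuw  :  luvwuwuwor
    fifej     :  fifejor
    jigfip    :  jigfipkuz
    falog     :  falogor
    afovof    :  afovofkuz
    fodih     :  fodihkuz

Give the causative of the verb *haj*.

The suffix is conditioned by the final consonant: -kuz when the stem ends in a voiceless consonant (*jigfip*, *afovof*, *fodih*); -or when the stem ends in a voiced consonant (*luvwuwuw*, *fifej*, *falog*).
*haj* — final consonant /j/ (voiced) → -or → *hajor*.

hajor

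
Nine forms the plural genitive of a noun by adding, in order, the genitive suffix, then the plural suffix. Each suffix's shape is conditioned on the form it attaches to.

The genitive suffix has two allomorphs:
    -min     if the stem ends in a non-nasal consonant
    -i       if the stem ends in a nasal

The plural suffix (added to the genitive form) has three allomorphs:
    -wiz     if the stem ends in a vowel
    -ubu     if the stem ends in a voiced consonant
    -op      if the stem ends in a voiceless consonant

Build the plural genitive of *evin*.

eviniwiz

*evin* — final consonant /n/ (a nasal) → -i → *evini*.
The genitive form *evini*: final sound = /i/, a vowel → -wiz → *eviniwiz*.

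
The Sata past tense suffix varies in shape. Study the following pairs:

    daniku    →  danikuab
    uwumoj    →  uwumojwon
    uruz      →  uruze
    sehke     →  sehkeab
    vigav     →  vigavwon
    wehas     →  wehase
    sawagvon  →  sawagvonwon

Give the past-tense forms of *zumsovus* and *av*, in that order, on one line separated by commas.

The alternation tracks the final sound of the stem — -e when the stem ends in a sibilant (*uruz*, *wehas*); -won when the stem ends in a non-sibilant consonant (*uwumoj*, *vigav*, *sawagvon*); -ab when the stem ends in a vowel (*daniku*, *sehke*).
Since the final sound of *zumsovus* is /s/ (a sibilant), it takes -e, giving *zumsovuse*.
*av* — final sound /v/ (a non-sibilant consonant) → -won → *avwon*.

zumsovuse, avwon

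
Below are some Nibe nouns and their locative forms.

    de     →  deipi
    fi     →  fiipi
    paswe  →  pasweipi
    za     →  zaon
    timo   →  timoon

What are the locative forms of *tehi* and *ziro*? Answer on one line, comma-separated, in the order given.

Looking at the last vowel of each stem: -ipi when the last vowel of the stem is a front vowel (*de*, *fi*, *paswe*); -on when the last vowel of the stem is a back vowel (*za*, *timo*).
*tehi*: last vowel = /i/, a front vowel → -ipi → *tehiipi*.
The last vowel of *ziro* is /o/, which is a back vowel, so the suffix is -on, giving *ziroon*.

tehiipi, ziroon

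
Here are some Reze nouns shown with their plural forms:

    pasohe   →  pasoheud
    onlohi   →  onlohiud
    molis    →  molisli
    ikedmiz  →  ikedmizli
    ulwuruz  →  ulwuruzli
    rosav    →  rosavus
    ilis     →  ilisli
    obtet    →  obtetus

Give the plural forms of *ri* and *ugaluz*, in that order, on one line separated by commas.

Looking at the final sound of each stem: -li when the stem ends in a sibilant (*molis*, *ikedmiz*, *ulwuruz*, *ilis*); -us when the stem ends in a non-sibilant consonant (*rosav*, *obtet*); -ud when the stem ends in a vowel (*pasohe*, *onlohi*).
The final sound of *ri* is /i/, which is a vowel, so the suffix is -ud, giving *riud*.
Since the final sound of *ugaluz* is /z/ (a sibilant), it takes -li, giving *ugaluzli*.

riud, ugaluzli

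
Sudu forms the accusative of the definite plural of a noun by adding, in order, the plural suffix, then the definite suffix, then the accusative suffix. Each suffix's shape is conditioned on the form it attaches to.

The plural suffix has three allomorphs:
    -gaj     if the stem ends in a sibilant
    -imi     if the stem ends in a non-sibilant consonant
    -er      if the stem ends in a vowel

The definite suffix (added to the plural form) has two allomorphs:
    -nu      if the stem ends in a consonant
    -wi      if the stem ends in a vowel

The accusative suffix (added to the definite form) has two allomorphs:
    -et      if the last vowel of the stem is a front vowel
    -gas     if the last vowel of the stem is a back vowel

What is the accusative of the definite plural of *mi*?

The final sound of *mi* is /i/, which is a vowel, so the plural suffix is -er, giving *mier*.
The plural form *mier* — final sound /r/ (a consonant) → -nu → *miernu*.
Since the last vowel of the definite form *miernu* is /u/ (a back vowel), it takes -gas, giving *miernugas*.

miernugas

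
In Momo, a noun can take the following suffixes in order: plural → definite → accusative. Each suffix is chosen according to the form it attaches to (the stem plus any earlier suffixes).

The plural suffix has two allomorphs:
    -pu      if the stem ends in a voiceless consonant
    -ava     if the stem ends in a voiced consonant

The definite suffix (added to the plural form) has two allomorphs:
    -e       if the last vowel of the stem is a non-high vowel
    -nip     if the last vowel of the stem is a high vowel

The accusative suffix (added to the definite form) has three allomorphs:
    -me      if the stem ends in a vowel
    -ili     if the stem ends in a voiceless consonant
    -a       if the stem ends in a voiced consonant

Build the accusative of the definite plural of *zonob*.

*zonob* — final consonant /b/ (voiced) → -ava → *zonobava*.
Since the last vowel of the plural form *zonobava* is /a/ (a non-high vowel), it takes -e, giving *zonobavae*.
The definite form *zonobavae*: final sound = /e/, a vowel → -me → *zonobavaeme*.

zonobavaeme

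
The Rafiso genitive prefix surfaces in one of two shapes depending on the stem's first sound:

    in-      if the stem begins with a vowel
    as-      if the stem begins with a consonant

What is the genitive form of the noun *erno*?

*erno* — first sound /e/ (a vowel) → in- → *inerno*.

inerno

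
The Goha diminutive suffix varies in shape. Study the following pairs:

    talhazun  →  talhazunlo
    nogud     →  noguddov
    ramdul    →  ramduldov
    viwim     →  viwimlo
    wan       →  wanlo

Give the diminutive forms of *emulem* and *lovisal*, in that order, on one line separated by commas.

emulemlo, lovisaldov

The alternation tracks the final consonant of the stem — -lo when the stem ends in a nasal (*talhazun*, *viwim*, *wan*); -dov when the stem ends in a non-nasal consonant (*nogud*, *ramdul*).
*emulem* — final consonant /m/ (a nasal) → -lo → *emulemlo*.
*lovisal* — final consonant /l/ (non-nasal) → -dov → *lovisaldov*.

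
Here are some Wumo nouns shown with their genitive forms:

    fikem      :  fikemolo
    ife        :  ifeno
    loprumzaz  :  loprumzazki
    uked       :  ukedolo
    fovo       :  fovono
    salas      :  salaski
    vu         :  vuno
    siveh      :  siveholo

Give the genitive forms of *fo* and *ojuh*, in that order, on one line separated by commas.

fono, ojuholo

The pattern is sibilance of the final sound: -ki when the stem ends in a sibilant (*loprumzaz*, *salas*); -olo when the stem ends in a non-sibilant consonant (*fikem*, *uked*, *siveh*); -no when the stem ends in a vowel (*ife*, *fovo*, *vu*).
The final sound of *fo* is /o/, which is a vowel, so the suffix is -no, giving *fono*.
Since the final sound of *ojuh* is /h/ (a non-sibilant consonant), it takes -olo, giving *ojuholo*.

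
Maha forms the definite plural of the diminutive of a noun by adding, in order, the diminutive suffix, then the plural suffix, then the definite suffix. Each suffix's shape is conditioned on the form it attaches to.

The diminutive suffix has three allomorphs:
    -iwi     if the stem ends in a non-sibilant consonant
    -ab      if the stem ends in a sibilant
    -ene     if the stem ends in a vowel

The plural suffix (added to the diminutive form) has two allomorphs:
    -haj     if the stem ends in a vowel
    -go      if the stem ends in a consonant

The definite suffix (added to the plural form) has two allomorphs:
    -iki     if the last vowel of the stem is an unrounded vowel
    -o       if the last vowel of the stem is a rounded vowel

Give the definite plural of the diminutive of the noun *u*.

uenehajiki

*u*: final sound = /u/, a vowel → -ene → *uene*.
The diminutive form *uene* — final sound /e/ (a vowel) → -haj → *uenehaj*.
Since the last vowel of the plural form *uenehaj* is /a/ (an unrounded vowel), it takes -iki, giving *uenehajiki*.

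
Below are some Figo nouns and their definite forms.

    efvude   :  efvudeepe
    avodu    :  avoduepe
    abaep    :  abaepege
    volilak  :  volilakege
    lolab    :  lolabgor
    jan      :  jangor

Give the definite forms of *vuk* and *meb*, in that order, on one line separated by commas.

vukege, mebgor

Looking at the final sound of each stem: -ege when the stem ends in a voiceless consonant (*abaep*, *volilak*); -gor when the stem ends in a voiced consonant (*lolab*, *jan*); -epe when the stem ends in a vowel (*efvude*, *avodu*).
The final sound of *vuk* is /k/, which is a voiceless consonant, so the suffix is -ege, giving *vukege*.
The final sound of *meb* is /b/, which is a voiced consonant, so the suffix is -gor, giving *mebgor*.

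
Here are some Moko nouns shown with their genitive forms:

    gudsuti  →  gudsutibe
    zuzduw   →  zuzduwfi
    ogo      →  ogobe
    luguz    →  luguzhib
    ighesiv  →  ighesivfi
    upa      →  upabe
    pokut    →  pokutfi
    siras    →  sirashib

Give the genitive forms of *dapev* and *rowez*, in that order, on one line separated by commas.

The alternation tracks the final sound of the stem — -hib when the stem ends in a sibilant (*luguz*, *siras*); -fi when the stem ends in a non-sibilant consonant (*zuzduw*, *ighesiv*, *pokut*); -be when the stem ends in a vowel (*gudsuti*, *ogo*, *upa*).
The final sound of *dapev* is /v/, which is a non-sibilant consonant, so the suffix is -fi, giving *dapevfi*.
Since the final sound of *rowez* is /z/ (a sibilant), it takes -hib, giving *rowezhib*.

dapevfi, rowezhib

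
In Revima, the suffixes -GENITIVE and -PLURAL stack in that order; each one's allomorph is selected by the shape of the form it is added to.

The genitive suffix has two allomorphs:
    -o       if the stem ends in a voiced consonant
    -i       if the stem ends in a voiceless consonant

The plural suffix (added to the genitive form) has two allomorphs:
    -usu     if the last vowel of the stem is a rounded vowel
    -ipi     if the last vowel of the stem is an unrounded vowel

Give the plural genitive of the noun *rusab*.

rusabousu

*rusab* — final consonant /b/ (voiced) → -o → *rusabo*.
The last vowel of the genitive form *rusabo* is /o/, which is a rounded vowel, so the plural suffix is -usu, giving *rusabousu*.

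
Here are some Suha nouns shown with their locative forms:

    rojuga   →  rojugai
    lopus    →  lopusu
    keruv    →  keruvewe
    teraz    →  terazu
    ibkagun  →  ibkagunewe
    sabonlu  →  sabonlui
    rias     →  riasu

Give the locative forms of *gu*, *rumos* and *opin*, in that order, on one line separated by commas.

The pattern is sibilance of the final sound: -u when the stem ends in a sibilant (*lopus*, *teraz*, *rias*); -ewe when the stem ends in a non-sibilant consonant (*keruv*, *ibkagun*); -i when the stem ends in a vowel (*rojuga*, *sabonlu*).
Since the final sound of *gu* is /u/ (a vowel), it takes -i, giving *gui*.
The final sound of *rumos* is /s/, which is a sibilant, so the suffix is -u, giving *rumosu*.
Since the final sound of *opin* is /n/ (a non-sibilant consonant), it takes -ewe, giving *opinewe*.

gui, rumosu, opinewe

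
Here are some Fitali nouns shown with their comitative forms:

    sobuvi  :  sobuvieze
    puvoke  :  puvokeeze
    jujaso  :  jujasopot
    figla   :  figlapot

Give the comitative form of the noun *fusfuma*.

The alternation tracks the last vowel of the stem — -eze when the last vowel of the stem is a front vowel (*sobuvi*, *puvoke*); -pot when the last vowel of the stem is a back vowel (*jujaso*, *figla*).
*fusfuma*: last vowel = /a/, a back vowel → -pot → *fusfumapot*.

fusfumapot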